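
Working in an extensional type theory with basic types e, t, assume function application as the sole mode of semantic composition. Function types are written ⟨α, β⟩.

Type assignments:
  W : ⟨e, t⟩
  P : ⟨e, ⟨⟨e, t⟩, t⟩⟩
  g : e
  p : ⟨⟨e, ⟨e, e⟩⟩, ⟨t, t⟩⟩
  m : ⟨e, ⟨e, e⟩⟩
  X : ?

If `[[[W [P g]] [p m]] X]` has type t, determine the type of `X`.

For [[[W [P g]] [p m]] X] to have type t with [[W [P g]] [p m]] of type t, X must be the function: X : ⟨t, t⟩.

⟨t, t⟩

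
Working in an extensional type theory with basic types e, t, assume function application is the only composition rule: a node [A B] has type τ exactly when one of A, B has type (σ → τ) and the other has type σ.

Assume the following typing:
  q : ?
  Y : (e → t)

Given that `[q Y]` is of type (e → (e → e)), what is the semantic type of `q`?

[q Y] is required to be (e → (e → e)). Y : (e → t) cannot yield (e → (e → e)) as functor, so q : ((e → t) → (e → (e → e))).

((e → t) → (e → (e → e)))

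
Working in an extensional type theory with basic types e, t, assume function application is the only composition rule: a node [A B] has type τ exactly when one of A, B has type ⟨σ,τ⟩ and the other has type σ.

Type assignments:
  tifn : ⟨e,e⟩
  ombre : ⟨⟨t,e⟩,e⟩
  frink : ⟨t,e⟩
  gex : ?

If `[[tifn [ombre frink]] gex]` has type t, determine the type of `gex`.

⟨e,t⟩

[[tifn [ombre frink]] gex] must have type t. The sister [tifn [ombre frink]] has type e; that is not a function onto t, so gex must be the functor, of type ⟨e,t⟩.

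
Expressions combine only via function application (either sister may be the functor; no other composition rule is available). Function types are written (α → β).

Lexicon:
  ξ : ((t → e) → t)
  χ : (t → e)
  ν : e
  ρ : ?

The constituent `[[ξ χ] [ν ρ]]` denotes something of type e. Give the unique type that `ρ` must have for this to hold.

(e → (t → e))

For [[ξ χ] [ν ρ]] to have type e with [ξ χ] of type t, [ν ρ] must be the function: [ν ρ] : (t → e).
For [ν ρ] to have type (t → e) with ν of type e, ρ must be the function: ρ : (e → (t → e)).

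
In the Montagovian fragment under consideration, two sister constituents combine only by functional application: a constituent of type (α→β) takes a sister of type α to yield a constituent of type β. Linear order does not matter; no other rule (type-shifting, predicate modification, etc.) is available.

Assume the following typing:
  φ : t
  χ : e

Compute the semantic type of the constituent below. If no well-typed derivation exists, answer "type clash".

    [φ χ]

type clash

[φ χ]: t with e — neither is a function whose domain matches the other; composition fails here.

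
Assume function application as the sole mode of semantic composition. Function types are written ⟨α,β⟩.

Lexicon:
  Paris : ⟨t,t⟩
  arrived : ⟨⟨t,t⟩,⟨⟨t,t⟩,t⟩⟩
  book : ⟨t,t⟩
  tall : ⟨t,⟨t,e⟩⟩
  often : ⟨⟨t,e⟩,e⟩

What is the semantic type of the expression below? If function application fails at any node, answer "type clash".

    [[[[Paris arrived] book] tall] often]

At [Paris arrived], arrived : ⟨⟨t,t⟩,⟨⟨t,t⟩,t⟩⟩ takes Paris : ⟨t,t⟩, giving ⟨⟨t,t⟩,t⟩.
At [[Paris arrived] book], [Paris arrived] : ⟨⟨t,t⟩,t⟩ takes book : ⟨t,t⟩, giving t.
At [[[Paris arrived] book] tall], tall : ⟨t,⟨t,e⟩⟩ takes [[Paris arrived] book] : t, giving ⟨t,e⟩.
At [[[[Paris arrived] book] tall] often], often : ⟨⟨t,e⟩,e⟩ takes [[[Paris arrived] book] tall] : ⟨t,e⟩, giving e.

e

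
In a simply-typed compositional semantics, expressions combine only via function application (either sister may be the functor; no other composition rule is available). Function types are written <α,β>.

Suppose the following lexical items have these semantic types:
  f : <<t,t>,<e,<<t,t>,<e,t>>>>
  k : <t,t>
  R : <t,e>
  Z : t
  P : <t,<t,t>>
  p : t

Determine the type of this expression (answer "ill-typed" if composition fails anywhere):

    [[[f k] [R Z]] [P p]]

At [f k], f : <<t,t>,<e,<<t,t>,<e,t>>>> takes k : <t,t>, giving <e,<<t,t>,<e,t>>>.
At [R Z], R : <t,e> takes Z : t, giving e.
At [[f k] [R Z]], [f k] : <e,<<t,t>,<e,t>>> takes [R Z] : e, giving <<t,t>,<e,t>>.
At [P p], P : <t,<t,t>> takes p : t, giving <t,t>.
At [[[f k] [R Z]] [P p]], [[f k] [R Z]] : <<t,t>,<e,t>> takes [P p] : <t,t>, giving <e,t>.

<e,t>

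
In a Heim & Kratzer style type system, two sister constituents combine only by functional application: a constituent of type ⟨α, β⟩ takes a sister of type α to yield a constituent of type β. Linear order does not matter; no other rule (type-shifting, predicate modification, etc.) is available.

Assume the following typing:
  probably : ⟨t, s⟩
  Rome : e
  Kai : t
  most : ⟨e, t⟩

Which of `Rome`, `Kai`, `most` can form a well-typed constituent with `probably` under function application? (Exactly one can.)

Kai

Rome : e — does not combine with probably.
Kai — combines: probably : ⟨t, s⟩ takes Kai : t as argument, giving s.
most : ⟨e, t⟩ — does not combine with probably.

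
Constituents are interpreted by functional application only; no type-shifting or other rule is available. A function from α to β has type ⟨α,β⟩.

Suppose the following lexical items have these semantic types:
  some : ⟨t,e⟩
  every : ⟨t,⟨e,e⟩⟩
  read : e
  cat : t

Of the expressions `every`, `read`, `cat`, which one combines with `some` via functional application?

cat

every : ⟨t,⟨e,e⟩⟩ — no; some wants t, and every wants t.
read : e — no; some wants t, and read wants nothing (atomic).
cat — combines: some : ⟨t,e⟩ takes cat : t as argument, giving e.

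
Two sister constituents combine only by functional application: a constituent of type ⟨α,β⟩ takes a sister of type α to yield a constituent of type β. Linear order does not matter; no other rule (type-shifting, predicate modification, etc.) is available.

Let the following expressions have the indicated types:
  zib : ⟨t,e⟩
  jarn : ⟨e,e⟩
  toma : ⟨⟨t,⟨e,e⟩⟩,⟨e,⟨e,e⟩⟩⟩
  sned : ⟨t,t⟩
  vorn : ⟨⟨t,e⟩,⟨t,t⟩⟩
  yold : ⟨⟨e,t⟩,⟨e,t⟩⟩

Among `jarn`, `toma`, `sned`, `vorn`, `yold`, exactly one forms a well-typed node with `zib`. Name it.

jarn : ⟨e,e⟩ — zib needs t; jarn needs e; neither fits.
toma : ⟨⟨t,⟨e,e⟩⟩,⟨e,⟨e,e⟩⟩⟩ — zib needs t; toma needs ⟨t,⟨e,e⟩⟩; neither fits.
sned : ⟨t,t⟩ — zib needs t; sned needs t; neither fits.
vorn — combines: vorn : ⟨⟨t,e⟩,⟨t,t⟩⟩ takes zib : ⟨t,e⟩ as argument, giving ⟨t,t⟩.
yold : ⟨⟨e,t⟩,⟨e,t⟩⟩ — zib needs t; yold needs ⟨e,t⟩; neither fits.

vorn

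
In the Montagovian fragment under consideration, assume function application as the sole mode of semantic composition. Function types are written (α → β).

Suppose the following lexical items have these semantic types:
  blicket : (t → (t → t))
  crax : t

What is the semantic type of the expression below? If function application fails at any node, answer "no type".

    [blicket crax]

(t → t)

At [blicket crax], blicket : (t → (t → t)) takes crax : t, giving (t → t).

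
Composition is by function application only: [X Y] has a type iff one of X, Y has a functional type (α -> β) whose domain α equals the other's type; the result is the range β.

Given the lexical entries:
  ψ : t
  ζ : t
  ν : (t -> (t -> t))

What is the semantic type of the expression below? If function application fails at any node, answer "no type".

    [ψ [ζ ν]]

[ζ ν]: (t -> (t -> t)) applied to t yields (t -> t).
[ψ [ζ ν]]: (t -> t) applied to t yields t.

t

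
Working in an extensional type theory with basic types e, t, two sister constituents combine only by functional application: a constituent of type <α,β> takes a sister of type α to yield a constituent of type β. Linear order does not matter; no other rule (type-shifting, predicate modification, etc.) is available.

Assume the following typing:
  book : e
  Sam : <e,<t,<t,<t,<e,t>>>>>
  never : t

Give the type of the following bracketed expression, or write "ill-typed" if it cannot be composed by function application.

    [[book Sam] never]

<t,<t,<e,t>>>

[book Sam] — Sam of type <e,<t,<t,<t,<e,t>>>>> combines with book of type e: type <t,<t,<t,<e,t>>>>.
[[book Sam] never] — [book Sam] of type <t,<t,<t,<e,t>>>> combines with never of type t: type <t,<t,<e,t>>>.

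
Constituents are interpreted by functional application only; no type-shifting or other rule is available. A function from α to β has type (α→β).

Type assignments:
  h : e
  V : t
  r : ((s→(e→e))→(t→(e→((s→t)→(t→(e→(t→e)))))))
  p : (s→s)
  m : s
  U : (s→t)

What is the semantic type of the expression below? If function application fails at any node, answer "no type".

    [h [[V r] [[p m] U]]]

no type

[V r]: t with ((s→(e→e))→(t→(e→((s→t)→(t→(e→(t→e))))))) — neither is a function whose domain matches the other; composition fails here.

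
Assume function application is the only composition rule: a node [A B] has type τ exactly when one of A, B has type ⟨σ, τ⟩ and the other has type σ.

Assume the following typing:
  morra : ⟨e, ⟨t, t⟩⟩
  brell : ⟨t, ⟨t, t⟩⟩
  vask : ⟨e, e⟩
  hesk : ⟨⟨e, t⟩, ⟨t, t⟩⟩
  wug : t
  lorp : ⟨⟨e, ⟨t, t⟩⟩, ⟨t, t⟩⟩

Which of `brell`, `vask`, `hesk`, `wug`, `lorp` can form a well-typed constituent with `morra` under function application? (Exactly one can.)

brell : ⟨t, ⟨t, t⟩⟩ — morra needs e; brell needs t; neither fits.
vask : ⟨e, e⟩ — morra needs e; vask needs e; neither fits.
hesk : ⟨⟨e, t⟩, ⟨t, t⟩⟩ — morra needs e; hesk needs ⟨e, t⟩; neither fits.
wug : t — morra needs e; wug needs nothing (atomic); neither fits.
lorp — combines: lorp : ⟨⟨e, ⟨t, t⟩⟩, ⟨t, t⟩⟩ takes morra : ⟨e, ⟨t, t⟩⟩ as argument, giving ⟨t, t⟩.

lorp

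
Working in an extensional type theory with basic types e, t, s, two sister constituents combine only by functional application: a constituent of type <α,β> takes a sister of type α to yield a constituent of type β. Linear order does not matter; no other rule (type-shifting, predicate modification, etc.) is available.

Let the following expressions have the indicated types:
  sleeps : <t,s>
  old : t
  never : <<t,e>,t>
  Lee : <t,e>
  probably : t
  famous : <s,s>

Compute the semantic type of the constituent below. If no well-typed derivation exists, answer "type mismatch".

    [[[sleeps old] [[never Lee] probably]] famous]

type mismatch

[sleeps old]: <t,s> applied to t yields s.
[never Lee]: <<t,e>,t> applied to <t,e> yields t.
At [[never Lee] probably]: neither t nor t can take the other as argument; the node is ill-typed.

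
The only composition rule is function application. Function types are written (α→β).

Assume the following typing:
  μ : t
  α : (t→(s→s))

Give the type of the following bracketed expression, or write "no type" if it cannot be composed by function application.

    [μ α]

(s→s)

[μ α]: functor α : (t→(s→s)), argument μ : t; result (s→s).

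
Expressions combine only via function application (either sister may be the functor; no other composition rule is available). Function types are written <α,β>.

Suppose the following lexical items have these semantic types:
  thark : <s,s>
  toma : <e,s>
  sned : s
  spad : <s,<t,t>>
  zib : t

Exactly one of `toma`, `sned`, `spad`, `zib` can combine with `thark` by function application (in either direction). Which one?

sned

toma : <e,s> — neither side's domain matches the other.
sned — combines: thark : <s,s> takes sned : s as argument, giving s.
spad : <s,<t,t>> — neither side's domain matches the other.
zib : t — neither side's domain matches the other.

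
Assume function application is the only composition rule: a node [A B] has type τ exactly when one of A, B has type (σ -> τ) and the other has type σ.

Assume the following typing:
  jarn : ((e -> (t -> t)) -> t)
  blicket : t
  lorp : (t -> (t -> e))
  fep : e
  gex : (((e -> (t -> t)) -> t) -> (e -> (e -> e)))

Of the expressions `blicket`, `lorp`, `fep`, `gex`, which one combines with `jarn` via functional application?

blicket : t — jarn needs (e -> (t -> t)); blicket needs nothing (atomic); neither fits.
lorp : (t -> (t -> e)) — jarn needs (e -> (t -> t)); lorp needs t; neither fits.
fep : e — jarn needs (e -> (t -> t)); fep needs nothing (atomic); neither fits.
gex — combines: gex : (((e -> (t -> t)) -> t) -> (e -> (e -> e))) takes jarn : ((e -> (t -> t)) -> t) as argument, giving (e -> (e -> e)).

gex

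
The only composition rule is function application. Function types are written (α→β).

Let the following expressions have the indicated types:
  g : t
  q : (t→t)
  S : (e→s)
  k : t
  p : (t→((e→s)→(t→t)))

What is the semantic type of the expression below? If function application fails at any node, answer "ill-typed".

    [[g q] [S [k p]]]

[g q] — q of type (t→t) combines with g of type t: type t.
[k p] — p of type (t→((e→s)→(t→t))) combines with k of type t: type ((e→s)→(t→t)).
[S [k p]] — [k p] of type ((e→s)→(t→t)) combines with S of type (e→s): type (t→t).
[[g q] [S [k p]]] — [S [k p]] of type (t→t) combines with [g q] of type t: type t.

t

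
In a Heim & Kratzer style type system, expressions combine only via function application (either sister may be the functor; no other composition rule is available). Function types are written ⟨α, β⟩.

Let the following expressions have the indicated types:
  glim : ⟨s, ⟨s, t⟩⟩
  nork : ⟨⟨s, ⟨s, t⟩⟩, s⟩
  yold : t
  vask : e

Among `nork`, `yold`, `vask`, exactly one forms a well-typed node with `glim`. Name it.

nork — combines: nork : ⟨⟨s, ⟨s, t⟩⟩, s⟩ takes glim : ⟨s, ⟨s, t⟩⟩ as argument, giving s.
yold : t — glim needs s; yold needs nothing (atomic); neither fits.
vask : e — glim needs s; vask needs nothing (atomic); neither fits.

nork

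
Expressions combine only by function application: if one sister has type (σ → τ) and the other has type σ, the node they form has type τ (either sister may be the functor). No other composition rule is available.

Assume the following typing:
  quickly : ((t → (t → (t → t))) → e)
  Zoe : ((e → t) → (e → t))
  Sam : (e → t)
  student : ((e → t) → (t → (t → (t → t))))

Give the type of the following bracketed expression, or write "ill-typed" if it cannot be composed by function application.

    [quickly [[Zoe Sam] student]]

e

[Zoe Sam] — Zoe of type ((e → t) → (e → t)) combines with Sam of type (e → t): type (e → t).
[[Zoe Sam] student] — student of type ((e → t) → (t → (t → (t → t)))) combines with [Zoe Sam] of type (e → t): type (t → (t → (t → t))).
[quickly [[Zoe Sam] student]] — quickly of type ((t → (t → (t → t))) → e) combines with [[Zoe Sam] student] of type (t → (t → (t → t))): type e.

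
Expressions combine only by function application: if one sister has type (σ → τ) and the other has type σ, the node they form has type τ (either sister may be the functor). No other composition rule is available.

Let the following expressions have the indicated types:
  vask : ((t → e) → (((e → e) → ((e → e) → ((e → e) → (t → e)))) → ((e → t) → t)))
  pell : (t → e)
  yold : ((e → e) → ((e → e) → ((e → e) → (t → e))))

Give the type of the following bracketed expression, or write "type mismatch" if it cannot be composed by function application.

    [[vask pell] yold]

[vask pell]: functor vask : ((t → e) → (((e → e) → ((e → e) → ((e → e) → (t → e)))) → ((e → t) → t))), argument pell : (t → e); result (((e → e) → ((e → e) → ((e → e) → (t → e)))) → ((e → t) → t)).
[[vask pell] yold]: functor [vask pell] : (((e → e) → ((e → e) → ((e → e) → (t → e)))) → ((e → t) → t)), argument yold : ((e → e) → ((e → e) → ((e → e) → (t → e)))); result ((e → t) → t).

((e → t) → t)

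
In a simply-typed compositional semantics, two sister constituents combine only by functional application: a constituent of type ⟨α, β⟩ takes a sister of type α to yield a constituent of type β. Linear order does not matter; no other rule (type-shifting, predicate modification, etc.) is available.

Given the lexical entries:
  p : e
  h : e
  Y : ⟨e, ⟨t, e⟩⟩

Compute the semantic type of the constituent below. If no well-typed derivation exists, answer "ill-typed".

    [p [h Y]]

ill-typed

At [h Y], Y : ⟨e, ⟨t, e⟩⟩ takes h : e, giving ⟨t, e⟩.
[p [h Y]]: e and ⟨t, e⟩ cannot combine by function application — type clash.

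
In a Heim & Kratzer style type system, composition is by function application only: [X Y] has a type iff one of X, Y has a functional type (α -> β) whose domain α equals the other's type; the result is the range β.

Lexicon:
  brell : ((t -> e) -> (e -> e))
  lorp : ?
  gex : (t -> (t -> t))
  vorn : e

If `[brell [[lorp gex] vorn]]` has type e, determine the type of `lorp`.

((t -> (t -> t)) -> (e -> (((t -> e) -> (e -> e)) -> e)))

At [brell [[lorp gex] vorn]] (required: e): brell is ((t -> e) -> (e -> e)), which is not a function with range e; hence [[lorp gex] vorn] is the functor — type (((t -> e) -> (e -> e)) -> e).
At [[lorp gex] vorn] (required: (((t -> e) -> (e -> e)) -> e)): vorn is e, which is not a function with range (((t -> e) -> (e -> e)) -> e); hence [lorp gex] is the functor — type (e -> (((t -> e) -> (e -> e)) -> e)).
At [lorp gex] (required: (e -> (((t -> e) -> (e -> e)) -> e))): gex is (t -> (t -> t)), which is not a function with range (e -> (((t -> e) -> (e -> e)) -> e)); hence lorp is the functor — type ((t -> (t -> t)) -> (e -> (((t -> e) -> (e -> e)) -> e))).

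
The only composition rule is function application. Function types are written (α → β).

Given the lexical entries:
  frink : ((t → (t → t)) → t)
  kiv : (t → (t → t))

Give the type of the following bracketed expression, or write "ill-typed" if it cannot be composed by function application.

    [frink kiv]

t

[frink kiv]: ((t → (t → t)) → t) applied to (t → (t → t)) yields t.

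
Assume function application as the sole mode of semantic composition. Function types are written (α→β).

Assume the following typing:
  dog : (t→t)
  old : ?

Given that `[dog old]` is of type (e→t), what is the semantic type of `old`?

((t→t)→(e→t))

[dog old] must have type (e→t). The sister dog has type (t→t); that is not a function onto (e→t), so old must be the functor, of type ((t→t)→(e→t)).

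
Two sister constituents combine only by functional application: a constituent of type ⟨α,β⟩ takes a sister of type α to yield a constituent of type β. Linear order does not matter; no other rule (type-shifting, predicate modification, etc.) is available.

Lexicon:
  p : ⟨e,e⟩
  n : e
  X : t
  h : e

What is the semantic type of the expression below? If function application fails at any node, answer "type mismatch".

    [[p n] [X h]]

type mismatch

[p n] — p of type ⟨e,e⟩ combines with n of type e: type e.
[X h]: t with e — neither is a function whose domain matches the other; composition fails here.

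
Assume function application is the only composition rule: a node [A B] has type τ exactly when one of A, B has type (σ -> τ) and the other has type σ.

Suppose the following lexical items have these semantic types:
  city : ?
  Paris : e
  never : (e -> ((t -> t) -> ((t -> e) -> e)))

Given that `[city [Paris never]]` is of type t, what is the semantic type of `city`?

For [city [Paris never]] to have type t with [Paris never] of type ((t -> t) -> ((t -> e) -> e)), city must be the function: city : (((t -> t) -> ((t -> e) -> e)) -> t).

(((t -> t) -> ((t -> e) -> e)) -> t)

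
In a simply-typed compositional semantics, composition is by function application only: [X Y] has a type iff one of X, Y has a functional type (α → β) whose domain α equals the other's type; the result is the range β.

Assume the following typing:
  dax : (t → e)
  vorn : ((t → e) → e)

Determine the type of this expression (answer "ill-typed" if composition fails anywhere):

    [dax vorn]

e

[dax vorn]: ((t → e) → e) applied to (t → e) yields e.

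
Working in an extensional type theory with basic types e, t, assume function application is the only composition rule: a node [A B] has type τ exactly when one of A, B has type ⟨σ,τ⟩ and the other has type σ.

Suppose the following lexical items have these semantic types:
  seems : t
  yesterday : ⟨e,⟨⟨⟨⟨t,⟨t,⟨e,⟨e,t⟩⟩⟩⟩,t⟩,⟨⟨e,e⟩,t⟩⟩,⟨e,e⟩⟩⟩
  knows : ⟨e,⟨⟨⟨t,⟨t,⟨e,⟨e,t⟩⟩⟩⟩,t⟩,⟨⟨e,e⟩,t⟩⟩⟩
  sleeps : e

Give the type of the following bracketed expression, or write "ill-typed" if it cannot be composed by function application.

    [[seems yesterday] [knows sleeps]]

ill-typed

[seems yesterday]: t with ⟨e,⟨⟨⟨⟨t,⟨t,⟨e,⟨e,t⟩⟩⟩⟩,t⟩,⟨⟨e,e⟩,t⟩⟩,⟨e,e⟩⟩⟩ — neither is a function whose domain matches the other; composition fails here.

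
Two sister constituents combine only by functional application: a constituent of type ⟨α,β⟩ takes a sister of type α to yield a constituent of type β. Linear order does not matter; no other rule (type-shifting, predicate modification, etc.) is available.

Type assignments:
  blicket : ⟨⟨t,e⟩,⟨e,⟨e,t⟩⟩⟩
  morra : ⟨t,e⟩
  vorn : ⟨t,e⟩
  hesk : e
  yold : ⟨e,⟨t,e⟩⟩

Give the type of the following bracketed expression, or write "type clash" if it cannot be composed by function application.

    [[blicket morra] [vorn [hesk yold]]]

type clash

At [blicket morra], blicket : ⟨⟨t,e⟩,⟨e,⟨e,t⟩⟩⟩ takes morra : ⟨t,e⟩, giving ⟨e,⟨e,t⟩⟩.
At [hesk yold], yold : ⟨e,⟨t,e⟩⟩ takes hesk : e, giving ⟨t,e⟩.
[vorn [hesk yold]]: ⟨t,e⟩ with ⟨t,e⟩ — neither is a function whose domain matches the other; composition fails here.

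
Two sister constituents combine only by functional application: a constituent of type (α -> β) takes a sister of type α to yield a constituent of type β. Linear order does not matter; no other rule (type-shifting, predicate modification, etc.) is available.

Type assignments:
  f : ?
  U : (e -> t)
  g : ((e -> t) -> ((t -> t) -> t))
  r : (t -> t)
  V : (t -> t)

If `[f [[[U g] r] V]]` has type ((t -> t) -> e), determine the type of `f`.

(t -> ((t -> t) -> e))

For [f [[[U g] r] V]] to have type ((t -> t) -> e) with [[[U g] r] V] of type t, f must be the function: f : (t -> ((t -> t) -> e)).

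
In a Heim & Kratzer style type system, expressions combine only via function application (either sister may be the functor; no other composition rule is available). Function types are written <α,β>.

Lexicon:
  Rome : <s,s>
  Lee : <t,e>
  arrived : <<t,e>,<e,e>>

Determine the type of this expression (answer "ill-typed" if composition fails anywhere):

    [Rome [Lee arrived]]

At [Lee arrived], arrived : <<t,e>,<e,e>> takes Lee : <t,e>, giving <e,e>.
At [Rome [Lee arrived]]: neither <s,s> nor <e,e> can take the other as argument; the node is ill-typed.

ill-typed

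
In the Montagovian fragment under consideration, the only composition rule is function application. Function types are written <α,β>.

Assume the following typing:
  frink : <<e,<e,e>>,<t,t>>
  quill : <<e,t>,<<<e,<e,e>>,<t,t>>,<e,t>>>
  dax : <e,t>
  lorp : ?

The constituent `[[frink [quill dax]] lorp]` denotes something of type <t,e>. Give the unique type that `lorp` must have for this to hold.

For [[frink [quill dax]] lorp] to have type <t,e> with [frink [quill dax]] of type <e,t>, lorp must be the function: lorp : <<e,t>,<t,e>>.

<<e,t>,<t,e>>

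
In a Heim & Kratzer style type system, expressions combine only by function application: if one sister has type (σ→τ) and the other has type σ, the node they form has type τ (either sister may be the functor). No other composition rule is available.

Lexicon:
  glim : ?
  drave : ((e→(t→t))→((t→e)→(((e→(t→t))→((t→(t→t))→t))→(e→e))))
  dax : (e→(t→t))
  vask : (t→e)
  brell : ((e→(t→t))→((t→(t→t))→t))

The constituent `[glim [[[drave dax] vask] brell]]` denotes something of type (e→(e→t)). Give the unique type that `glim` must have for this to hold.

((e→e)→(e→(e→t)))

For [glim [[[drave dax] vask] brell]] to have type (e→(e→t)) with [[[drave dax] vask] brell] of type (e→e), glim must be the function: glim : ((e→e)→(e→(e→t))).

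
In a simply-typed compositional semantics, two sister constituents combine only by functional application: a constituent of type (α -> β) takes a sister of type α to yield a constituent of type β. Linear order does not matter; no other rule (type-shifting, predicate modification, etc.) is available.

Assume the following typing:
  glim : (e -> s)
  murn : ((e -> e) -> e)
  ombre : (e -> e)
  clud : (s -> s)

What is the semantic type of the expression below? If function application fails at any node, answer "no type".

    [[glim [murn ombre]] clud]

s

At [murn ombre], murn : ((e -> e) -> e) takes ombre : (e -> e), giving e.
At [glim [murn ombre]], glim : (e -> s) takes [murn ombre] : e, giving s.
At [[glim [murn ombre]] clud], clud : (s -> s) takes [glim [murn ombre]] : s, giving s.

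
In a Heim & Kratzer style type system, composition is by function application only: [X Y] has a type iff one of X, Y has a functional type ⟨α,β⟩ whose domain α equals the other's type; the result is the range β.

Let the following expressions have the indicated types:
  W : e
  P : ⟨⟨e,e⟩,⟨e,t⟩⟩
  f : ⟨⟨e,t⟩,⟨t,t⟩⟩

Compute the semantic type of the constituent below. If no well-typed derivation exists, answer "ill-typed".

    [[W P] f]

ill-typed

[W P]: e and ⟨⟨e,e⟩,⟨e,t⟩⟩ cannot combine by function application — type clash.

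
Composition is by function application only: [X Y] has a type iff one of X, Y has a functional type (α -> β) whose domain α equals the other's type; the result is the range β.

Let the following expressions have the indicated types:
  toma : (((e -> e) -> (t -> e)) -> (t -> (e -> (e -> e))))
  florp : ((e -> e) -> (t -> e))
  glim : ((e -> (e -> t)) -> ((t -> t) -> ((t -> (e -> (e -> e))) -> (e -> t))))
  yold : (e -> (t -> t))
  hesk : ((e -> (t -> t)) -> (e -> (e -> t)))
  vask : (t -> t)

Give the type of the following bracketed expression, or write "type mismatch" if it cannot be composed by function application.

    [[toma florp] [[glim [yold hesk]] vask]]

[toma florp]: functor toma : (((e -> e) -> (t -> e)) -> (t -> (e -> (e -> e)))), argument florp : ((e -> e) -> (t -> e)); result (t -> (e -> (e -> e))).
[yold hesk]: functor hesk : ((e -> (t -> t)) -> (e -> (e -> t))), argument yold : (e -> (t -> t)); result (e -> (e -> t)).
[glim [yold hesk]]: functor glim : ((e -> (e -> t)) -> ((t -> t) -> ((t -> (e -> (e -> e))) -> (e -> t)))), argument [yold hesk] : (e -> (e -> t)); result ((t -> t) -> ((t -> (e -> (e -> e))) -> (e -> t))).
[[glim [yold hesk]] vask]: functor [glim [yold hesk]] : ((t -> t) -> ((t -> (e -> (e -> e))) -> (e -> t))), argument vask : (t -> t); result ((t -> (e -> (e -> e))) -> (e -> t)).
[[toma florp] [[glim [yold hesk]] vask]]: functor [[glim [yold hesk]] vask] : ((t -> (e -> (e -> e))) -> (e -> t)), argument [toma florp] : (t -> (e -> (e -> e))); result (e -> t).

(e -> t)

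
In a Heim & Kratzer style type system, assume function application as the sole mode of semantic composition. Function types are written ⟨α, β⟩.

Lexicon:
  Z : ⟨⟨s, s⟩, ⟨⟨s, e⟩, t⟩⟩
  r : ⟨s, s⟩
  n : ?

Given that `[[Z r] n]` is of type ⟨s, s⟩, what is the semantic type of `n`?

⟨⟨⟨s, e⟩, t⟩, ⟨s, s⟩⟩

At [[Z r] n] (required: ⟨s, s⟩): [Z r] is ⟨⟨s, e⟩, t⟩, which is not a function with range ⟨s, s⟩; hence n is the functor — type ⟨⟨⟨s, e⟩, t⟩, ⟨s, s⟩⟩.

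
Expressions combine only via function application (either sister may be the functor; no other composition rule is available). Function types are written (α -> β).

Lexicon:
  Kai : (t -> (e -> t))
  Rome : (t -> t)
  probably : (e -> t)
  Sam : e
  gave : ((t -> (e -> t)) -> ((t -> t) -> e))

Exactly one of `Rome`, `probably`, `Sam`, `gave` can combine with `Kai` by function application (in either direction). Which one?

gave

Rome : (t -> t) — does not combine with Kai.
probably : (e -> t) — does not combine with Kai.
Sam : e — does not combine with Kai.
gave — combines: gave : ((t -> (e -> t)) -> ((t -> t) -> e)) takes Kai : (t -> (e -> t)) as argument, giving ((t -> t) -> e).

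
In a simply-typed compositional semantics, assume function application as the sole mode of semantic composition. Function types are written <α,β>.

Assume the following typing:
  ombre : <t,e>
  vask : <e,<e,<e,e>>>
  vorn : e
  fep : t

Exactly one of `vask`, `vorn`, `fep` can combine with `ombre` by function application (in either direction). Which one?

vask : <e,<e,<e,e>>> — ombre needs t; vask needs e; neither fits.
vorn : e — ombre needs t; vorn needs nothing (atomic); neither fits.
fep — combines: ombre : <t,e> takes fep : t as argument, giving e.

fep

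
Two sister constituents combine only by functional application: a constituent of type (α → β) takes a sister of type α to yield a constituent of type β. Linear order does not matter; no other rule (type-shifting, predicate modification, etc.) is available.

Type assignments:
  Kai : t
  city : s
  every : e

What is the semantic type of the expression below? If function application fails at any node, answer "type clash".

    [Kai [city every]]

type clash

[city every]: s and e cannot combine by function application — type clash.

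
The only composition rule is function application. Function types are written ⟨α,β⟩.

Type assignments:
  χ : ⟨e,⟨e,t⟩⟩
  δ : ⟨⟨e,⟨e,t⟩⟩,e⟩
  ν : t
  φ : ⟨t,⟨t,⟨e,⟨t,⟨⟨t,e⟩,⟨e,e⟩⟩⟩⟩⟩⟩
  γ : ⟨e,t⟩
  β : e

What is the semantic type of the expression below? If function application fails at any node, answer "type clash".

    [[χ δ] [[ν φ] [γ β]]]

⟨t,⟨⟨t,e⟩,⟨e,e⟩⟩⟩

[χ δ] — δ of type ⟨⟨e,⟨e,t⟩⟩,e⟩ combines with χ of type ⟨e,⟨e,t⟩⟩: type e.
[ν φ] — φ of type ⟨t,⟨t,⟨e,⟨t,⟨⟨t,e⟩,⟨e,e⟩⟩⟩⟩⟩⟩ combines with ν of type t: type ⟨t,⟨e,⟨t,⟨⟨t,e⟩,⟨e,e⟩⟩⟩⟩⟩.
[γ β] — γ of type ⟨e,t⟩ combines with β of type e: type t.
[[ν φ] [γ β]] — [ν φ] of type ⟨t,⟨e,⟨t,⟨⟨t,e⟩,⟨e,e⟩⟩⟩⟩⟩ combines with [γ β] of type t: type ⟨e,⟨t,⟨⟨t,e⟩,⟨e,e⟩⟩⟩⟩.
[[χ δ] [[ν φ] [γ β]]] — [[ν φ] [γ β]] of type ⟨e,⟨t,⟨⟨t,e⟩,⟨e,e⟩⟩⟩⟩ combines with [χ δ] of type e: type ⟨t,⟨⟨t,e⟩,⟨e,e⟩⟩⟩.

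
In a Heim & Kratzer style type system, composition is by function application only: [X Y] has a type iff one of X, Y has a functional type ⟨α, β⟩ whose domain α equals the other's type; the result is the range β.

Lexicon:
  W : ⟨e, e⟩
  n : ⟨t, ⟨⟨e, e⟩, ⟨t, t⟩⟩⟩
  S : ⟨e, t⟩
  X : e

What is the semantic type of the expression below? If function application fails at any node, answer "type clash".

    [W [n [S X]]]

[S X]: functor S : ⟨e, t⟩, argument X : e; result t.
[n [S X]]: functor n : ⟨t, ⟨⟨e, e⟩, ⟨t, t⟩⟩⟩, argument [S X] : t; result ⟨⟨e, e⟩, ⟨t, t⟩⟩.
[W [n [S X]]]: functor [n [S X]] : ⟨⟨e, e⟩, ⟨t, t⟩⟩, argument W : ⟨e, e⟩; result ⟨t, t⟩.

⟨t, t⟩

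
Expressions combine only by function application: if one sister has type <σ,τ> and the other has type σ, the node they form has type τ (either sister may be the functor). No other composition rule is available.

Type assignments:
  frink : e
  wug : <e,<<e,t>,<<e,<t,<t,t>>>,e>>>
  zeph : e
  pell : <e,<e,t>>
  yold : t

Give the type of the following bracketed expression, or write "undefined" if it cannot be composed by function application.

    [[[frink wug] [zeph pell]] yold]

undefined

At [frink wug], wug : <e,<<e,t>,<<e,<t,<t,t>>>,e>>> takes frink : e, giving <<e,t>,<<e,<t,<t,t>>>,e>>.
At [zeph pell], pell : <e,<e,t>> takes zeph : e, giving <e,t>.
At [[frink wug] [zeph pell]], [frink wug] : <<e,t>,<<e,<t,<t,t>>>,e>> takes [zeph pell] : <e,t>, giving <<e,<t,<t,t>>>,e>.
[[[frink wug] [zeph pell]] yold]: <<e,<t,<t,t>>>,e> with t — neither is a function whose domain matches the other; composition fails here.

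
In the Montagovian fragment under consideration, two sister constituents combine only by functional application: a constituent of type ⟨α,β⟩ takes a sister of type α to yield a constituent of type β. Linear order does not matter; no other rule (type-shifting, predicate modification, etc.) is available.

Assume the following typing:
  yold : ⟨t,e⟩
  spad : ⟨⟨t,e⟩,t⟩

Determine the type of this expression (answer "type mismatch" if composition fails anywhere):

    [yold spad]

t

[yold spad]: ⟨⟨t,e⟩,t⟩ applied to ⟨t,e⟩ yields t.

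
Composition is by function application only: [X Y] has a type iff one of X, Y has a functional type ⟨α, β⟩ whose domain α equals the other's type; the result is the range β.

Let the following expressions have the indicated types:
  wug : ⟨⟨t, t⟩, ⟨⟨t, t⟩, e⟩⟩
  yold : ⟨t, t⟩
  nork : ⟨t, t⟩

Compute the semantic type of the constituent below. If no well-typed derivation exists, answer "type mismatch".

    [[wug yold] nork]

At [wug yold], wug : ⟨⟨t, t⟩, ⟨⟨t, t⟩, e⟩⟩ takes yold : ⟨t, t⟩, giving ⟨⟨t, t⟩, e⟩.
At [[wug yold] nork], [wug yold] : ⟨⟨t, t⟩, e⟩ takes nork : ⟨t, t⟩, giving e.

e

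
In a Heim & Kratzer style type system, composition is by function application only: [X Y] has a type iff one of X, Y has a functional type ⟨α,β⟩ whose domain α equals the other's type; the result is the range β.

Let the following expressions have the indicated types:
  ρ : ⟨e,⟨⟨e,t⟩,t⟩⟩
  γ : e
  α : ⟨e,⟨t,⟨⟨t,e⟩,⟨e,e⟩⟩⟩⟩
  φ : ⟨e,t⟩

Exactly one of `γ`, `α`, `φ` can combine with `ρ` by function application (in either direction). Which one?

γ — combines: ρ : ⟨e,⟨⟨e,t⟩,t⟩⟩ takes γ : e as argument, giving ⟨⟨e,t⟩,t⟩.
α : ⟨e,⟨t,⟨⟨t,e⟩,⟨e,e⟩⟩⟩⟩ — ρ needs e; α needs e; neither fits.
φ : ⟨e,t⟩ — ρ needs e; φ needs e; neither fits.

γ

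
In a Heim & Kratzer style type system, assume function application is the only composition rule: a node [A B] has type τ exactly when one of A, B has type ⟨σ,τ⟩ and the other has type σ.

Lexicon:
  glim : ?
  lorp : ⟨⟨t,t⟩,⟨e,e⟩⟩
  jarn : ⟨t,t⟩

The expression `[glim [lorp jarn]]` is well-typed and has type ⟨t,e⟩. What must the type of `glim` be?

⟨⟨e,e⟩,⟨t,e⟩⟩

At [glim [lorp jarn]] (required: ⟨t,e⟩): [lorp jarn] is ⟨e,e⟩, which is not a function with range ⟨t,e⟩; hence glim is the functor — type ⟨⟨e,e⟩,⟨t,e⟩⟩.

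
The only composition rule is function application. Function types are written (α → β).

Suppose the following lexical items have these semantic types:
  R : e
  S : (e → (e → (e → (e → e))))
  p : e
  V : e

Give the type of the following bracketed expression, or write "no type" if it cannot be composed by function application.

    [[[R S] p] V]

(e → e)

[R S]: functor S : (e → (e → (e → (e → e)))), argument R : e; result (e → (e → (e → e))).
[[R S] p]: functor [R S] : (e → (e → (e → e))), argument p : e; result (e → (e → e)).
[[[R S] p] V]: functor [[R S] p] : (e → (e → e)), argument V : e; result (e → e).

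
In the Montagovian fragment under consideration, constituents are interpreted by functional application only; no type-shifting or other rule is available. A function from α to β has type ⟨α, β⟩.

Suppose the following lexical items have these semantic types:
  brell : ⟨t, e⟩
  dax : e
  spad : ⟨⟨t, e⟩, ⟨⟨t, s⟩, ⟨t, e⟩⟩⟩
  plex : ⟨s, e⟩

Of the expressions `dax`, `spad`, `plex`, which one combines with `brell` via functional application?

spad

dax : e — neither side's domain matches the other.
spad — combines: spad : ⟨⟨t, e⟩, ⟨⟨t, s⟩, ⟨t, e⟩⟩⟩ takes brell : ⟨t, e⟩ as argument, giving ⟨⟨t, s⟩, ⟨t, e⟩⟩.
plex : ⟨s, e⟩ — neither side's domain matches the other.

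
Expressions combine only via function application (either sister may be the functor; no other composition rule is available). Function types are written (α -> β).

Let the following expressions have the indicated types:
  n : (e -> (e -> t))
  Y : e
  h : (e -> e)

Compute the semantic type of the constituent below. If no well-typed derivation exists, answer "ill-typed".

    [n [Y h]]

[Y h]: h is (e -> e), Y is e; result e.
[n [Y h]]: n is (e -> (e -> t)), [Y h] is e; result (e -> t).

(e -> t)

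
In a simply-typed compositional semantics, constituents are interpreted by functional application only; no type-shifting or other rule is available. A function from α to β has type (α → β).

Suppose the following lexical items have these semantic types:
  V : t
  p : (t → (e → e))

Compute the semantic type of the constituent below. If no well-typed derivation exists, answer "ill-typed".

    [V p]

(e → e)

[V p]: (t → (e → e)) applied to t yields (e → e).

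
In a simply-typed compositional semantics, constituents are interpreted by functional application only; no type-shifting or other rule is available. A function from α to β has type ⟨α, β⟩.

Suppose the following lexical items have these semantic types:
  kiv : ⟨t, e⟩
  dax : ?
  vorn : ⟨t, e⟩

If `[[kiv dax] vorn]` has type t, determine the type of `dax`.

[[kiv dax] vorn] is required to be t. vorn : ⟨t, e⟩ cannot yield t as functor, so [kiv dax] : ⟨⟨t, e⟩, t⟩.
[kiv dax] is required to be ⟨⟨t, e⟩, t⟩. kiv : ⟨t, e⟩ cannot yield ⟨⟨t, e⟩, t⟩ as functor, so dax : ⟨⟨t, e⟩, ⟨⟨t, e⟩, t⟩⟩.

⟨⟨t, e⟩, ⟨⟨t, e⟩, t⟩⟩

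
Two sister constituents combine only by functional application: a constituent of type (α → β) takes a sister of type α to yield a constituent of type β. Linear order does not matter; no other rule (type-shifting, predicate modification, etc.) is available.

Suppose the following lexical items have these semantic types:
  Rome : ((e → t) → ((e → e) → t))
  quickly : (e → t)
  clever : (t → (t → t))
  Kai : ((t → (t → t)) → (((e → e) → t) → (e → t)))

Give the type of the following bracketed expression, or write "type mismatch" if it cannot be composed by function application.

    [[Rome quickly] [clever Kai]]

[Rome quickly] — Rome of type ((e → t) → ((e → e) → t)) combines with quickly of type (e → t): type ((e → e) → t).
[clever Kai] — Kai of type ((t → (t → t)) → (((e → e) → t) → (e → t))) combines with clever of type (t → (t → t)): type (((e → e) → t) → (e → t)).
[[Rome quickly] [clever Kai]] — [clever Kai] of type (((e → e) → t) → (e → t)) combines with [Rome quickly] of type ((e → e) → t): type (e → t).

(e → t)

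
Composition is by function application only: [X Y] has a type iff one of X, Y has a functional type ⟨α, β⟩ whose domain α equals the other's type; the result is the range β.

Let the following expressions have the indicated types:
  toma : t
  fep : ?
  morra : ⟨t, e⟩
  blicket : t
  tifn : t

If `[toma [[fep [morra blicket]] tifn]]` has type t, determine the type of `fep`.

For [toma [[fep [morra blicket]] tifn]] to have type t with toma of type t, [[fep [morra blicket]] tifn] must be the function: [[fep [morra blicket]] tifn] : ⟨t, t⟩.
For [[fep [morra blicket]] tifn] to have type ⟨t, t⟩ with tifn of type t, [fep [morra blicket]] must be the function: [fep [morra blicket]] : ⟨t, ⟨t, t⟩⟩.
For [fep [morra blicket]] to have type ⟨t, ⟨t, t⟩⟩ with [morra blicket] of type e, fep must be the function: fep : ⟨e, ⟨t, ⟨t, t⟩⟩⟩.

⟨e, ⟨t, ⟨t, t⟩⟩⟩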